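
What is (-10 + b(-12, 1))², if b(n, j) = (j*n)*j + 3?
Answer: 361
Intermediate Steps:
b(n, j) = 3 + n*j² (b(n, j) = n*j² + 3 = 3 + n*j²)
(-10 + b(-12, 1))² = (-10 + (3 - 12*1²))² = (-10 + (3 - 12*1))² = (-10 + (3 - 12))² = (-10 - 9)² = (-19)² = 361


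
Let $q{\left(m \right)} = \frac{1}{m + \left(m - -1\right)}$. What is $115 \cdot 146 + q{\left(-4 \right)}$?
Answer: $\frac{117529}{7} \approx 16790.0$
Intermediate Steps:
$q{\left(m \right)} = \frac{1}{1 + 2 m}$ ($q{\left(m \right)} = \frac{1}{m + \left(m + 1\right)} = \frac{1}{m + \left(1 + m\right)} = \frac{1}{1 + 2 m}$)
$115 \cdot 146 + q{\left(-4 \right)} = 115 \cdot 146 + \frac{1}{1 + 2 \left(-4\right)} = 16790 + \frac{1}{1 - 8} = 16790 + \frac{1}{-7} = 16790 - \frac{1}{7} = \frac{117529}{7}$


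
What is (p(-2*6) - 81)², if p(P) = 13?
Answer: 4624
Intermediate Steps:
(p(-2*6) - 81)² = (13 - 81)² = (-68)² = 4624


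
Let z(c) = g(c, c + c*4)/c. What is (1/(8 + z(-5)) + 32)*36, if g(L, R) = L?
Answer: 1156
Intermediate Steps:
z(c) = 1 (z(c) = c/c = 1)
(1/(8 + z(-5)) + 32)*36 = (1/(8 + 1) + 32)*36 = (1/9 + 32)*36 = (⅑ + 32)*36 = (289/9)*36 = 1156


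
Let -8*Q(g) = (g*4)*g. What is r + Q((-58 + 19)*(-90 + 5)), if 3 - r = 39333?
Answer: -11067885/2 ≈ -5.5339e+6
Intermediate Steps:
r = -39330 (r = 3 - 1*39333 = 3 - 39333 = -39330)
Q(g) = -g²/2 (Q(g) = -g*4*g/8 = -4*g*g/8 = -g²/2)
r + Q((-58 + 19)*(-90 + 5)) = -39330 - (-90 + 5)²*(-58 + 19)²/2 = -39330 - (-39*(-85))²/2 = -39330 - ½*3315² = -39330 - ½*10989225 = -39330 - 10989225/2 = -11067885/2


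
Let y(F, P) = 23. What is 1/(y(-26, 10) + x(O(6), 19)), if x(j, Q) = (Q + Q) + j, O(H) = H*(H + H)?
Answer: 1/133 ≈ 0.0075188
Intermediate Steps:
O(H) = 2*H² (O(H) = H*(2*H) = 2*H²)
x(j, Q) = j + 2*Q (x(j, Q) = 2*Q + j = j + 2*Q)
1/(y(-26, 10) + x(O(6), 19)) = 1/(23 + (2*6² + 2*19)) = 1/(23 + (2*36 + 38)) = 1/(23 + (72 + 38)) = 1/(23 + 110) = 1/133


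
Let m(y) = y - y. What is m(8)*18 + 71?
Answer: 71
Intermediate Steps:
m(y) = 0
m(8)*18 + 71 = 0*18 + 71 = 0 + 71 = 71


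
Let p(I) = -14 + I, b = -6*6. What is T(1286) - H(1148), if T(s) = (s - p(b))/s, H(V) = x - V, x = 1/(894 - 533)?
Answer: 266717709/232123 ≈ 1149.0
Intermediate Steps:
b = -36
x = 1/361 ≈ 0.0027701
H(V) = 1/361 - V
T(s) = (50 + s)/s (T(s) = (s - (-14 - 36))/s = (s - 1*(-50))/s = (s + 50)/s = (50 + s)/s)
T(1286) - H(1148) = (50 + 1286)/1286 - (1/361 - 1*1148) = (1/1286)*1336 - (1/361 - 1148) = 668/643 - 1*(-414427/361) = 668/643 + 414427/361 = 266717709/232123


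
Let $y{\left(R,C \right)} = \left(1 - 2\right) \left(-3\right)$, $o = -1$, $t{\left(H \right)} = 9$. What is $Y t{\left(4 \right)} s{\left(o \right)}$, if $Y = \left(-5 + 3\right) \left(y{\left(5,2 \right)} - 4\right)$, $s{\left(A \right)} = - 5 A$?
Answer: $90$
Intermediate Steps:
$y{\left(R,C \right)} = 3$ ($y{\left(R,C \right)} = \left(-1\right) \left(-3\right) = 3$)
$Y = 2$ ($Y = \left(-5 + 3\right) \left(3 - 4\right) = \left(-2\right) \left(-1\right) = 2$)
$Y t{\left(4 \right)} s{\left(o \right)} = 2 \cdot 9 \left(\left(-5\right) \left(-1\right)\right) = 18 \cdot 5 = 90$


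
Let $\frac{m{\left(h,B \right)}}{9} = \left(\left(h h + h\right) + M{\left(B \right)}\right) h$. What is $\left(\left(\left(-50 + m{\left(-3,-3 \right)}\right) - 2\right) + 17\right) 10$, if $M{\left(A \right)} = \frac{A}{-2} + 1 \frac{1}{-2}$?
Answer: $-2240$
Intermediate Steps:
$M{\left(A \right)} = - \frac{1}{2} - \frac{A}{2}$ ($M{\left(A \right)} = A \left(- \frac{1}{2}\right) + 1 \left(- \frac{1}{2}\right) = - \frac{A}{2} - \frac{1}{2} = - \frac{1}{2} - \frac{A}{2}$)
$m{\left(h,B \right)} = 9 h \left(- \frac{1}{2} + h + h^{2} - \frac{B}{2}\right)$ ($m{\left(h,B \right)} = 9 \left(\left(h h + h\right) - \left(\frac{1}{2} + \frac{B}{2}\right)\right) h = 9 \left(\left(h^{2} + h\right) - \left(\frac{1}{2} + \frac{B}{2}\right)\right) h = 9 \left(\left(h + h^{2}\right) - \left(\frac{1}{2} + \frac{B}{2}\right)\right) h = 9 \left(- \frac{1}{2} + h + h^{2} - \frac{B}{2}\right) h = 9 h \left(- \frac{1}{2} + h + h^{2} - \frac{B}{2}\right)$)
$\left(\left(\left(-50 + m{\left(-3,-3 \right)}\right) - 2\right) + 17\right) 10 = \left(\left(\left(-50 + \frac{9}{2} \left(-3\right) \left(-1 - -3 + 2 \left(-3\right) + 2 \left(-3\right)^{2}\right)\right) - 2\right) + 17\right) 10 = \left(\left(\left(-50 + \frac{9}{2} \left(-3\right) \left(-1 + 3 - 6 + 2 \cdot 9\right)\right) - 2\right) + 17\right) 10 = \left(\left(\left(-50 + \frac{9}{2} \left(-3\right) \left(-1 + 3 - 6 + 18\right)\right) - 2\right) + 17\right) 10 = \left(\left(\left(-50 + \frac{9}{2} \left(-3\right) 14\right) - 2\right) + 17\right) 10 = \left(\left(\left(-50 - 189\right) - 2\right) + 17\right) 10 = \left(\left(-239 - 2\right) + 17\right) 10 = \left(-241 + 17\right) 10 = \left(-224\right) 10 = -2240$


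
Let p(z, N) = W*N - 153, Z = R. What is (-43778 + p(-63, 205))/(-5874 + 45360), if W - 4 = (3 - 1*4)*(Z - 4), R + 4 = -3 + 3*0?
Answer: -20428/19743 ≈ -1.0347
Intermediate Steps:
R = -7 (R = -4 + (-3 + 3*0) = -4 + (-3 + 0) = -4 - 3 = -7)
Z = -7
W = 15 (W = 4 + (3 - 1*4)*(-7 - 4) = 4 + (3 - 4)*(-11) = 4 - 1*(-11) = 4 + 11 = 15)
p(z, N) = -153 + 15*N (p(z, N) = 15*N - 153 = -153 + 15*N)
(-43778 + p(-63, 205))/(-5874 + 45360) = (-43778 + (-153 + 15*205))/(-5874 + 45360) = (-43778 + (-153 + 3075))/39486 = (-43778 + 2922)*(1/39486) = -40856*1/39486 = -20428/19743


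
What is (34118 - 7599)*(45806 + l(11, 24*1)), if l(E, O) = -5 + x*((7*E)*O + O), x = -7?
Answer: 867091743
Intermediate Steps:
l(E, O) = -5 - 7*O - 49*E*O (l(E, O) = -5 - 7*((7*E)*O + O) = -5 - 7*(7*E*O + O) = -5 - 7*(O + 7*E*O) = -5 + (-7*O - 49*E*O) = -5 - 7*O - 49*E*O)
(34118 - 7599)*(45806 + l(11, 24*1)) = (34118 - 7599)*(45806 + (-5 - 168 - 49*11*24*1)) = 26519*(45806 + (-5 - 7*24 - 49*11*24)) = 26519*(45806 + (-5 - 168 - 12936)) = 26519*(45806 - 13109) = 26519*32697 = 867091743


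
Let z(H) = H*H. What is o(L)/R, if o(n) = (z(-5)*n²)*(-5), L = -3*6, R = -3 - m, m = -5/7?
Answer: 70875/4 ≈ 17719.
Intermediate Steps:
m = -5/7 (m = -5*⅐ = -5/7 ≈ -0.71429)
z(H) = H²
R = -16/7 (R = -3 - 1*(-5/7) = -3 + 5/7 = -16/7 ≈ -2.2857)
L = -18
o(n) = -125*n² (o(n) = ((-5)²*n²)*(-5) = (25*n²)*(-5) = -125*n²)
o(L)/R = (-125*(-18)²)/(-16/7) = -125*324*(-7/16) = -40500*(-7/16) = 70875/4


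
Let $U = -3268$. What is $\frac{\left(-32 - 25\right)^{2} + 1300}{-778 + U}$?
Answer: $- \frac{4549}{4046} \approx -1.1243$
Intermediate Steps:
$\frac{\left(-32 - 25\right)^{2} + 1300}{-778 + U} = \frac{\left(-32 - 25\right)^{2} + 1300}{-778 - 3268} = \frac{\left(-57\right)^{2} + 1300}{-4046} = \left(3249 + 1300\right) \left(- \frac{1}{4046}\right) = 4549 \left(- \frac{1}{4046}\right) = - \frac{4549}{4046}$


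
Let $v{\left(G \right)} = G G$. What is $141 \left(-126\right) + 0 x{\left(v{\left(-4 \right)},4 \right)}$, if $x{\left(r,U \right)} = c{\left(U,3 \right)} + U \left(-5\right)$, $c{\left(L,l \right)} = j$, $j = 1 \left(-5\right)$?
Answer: $-17766$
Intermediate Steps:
$j = -5$
$v{\left(G \right)} = G^{2}$
$c{\left(L,l \right)} = -5$
$x{\left(r,U \right)} = -5 - 5 U$ ($x{\left(r,U \right)} = -5 + U \left(-5\right) = -5 - 5 U$)
$141 \left(-126\right) + 0 x{\left(v{\left(-4 \right)},4 \right)} = 141 \left(-126\right) + 0 \left(-5 - 20\right) = -17766 + 0 \left(-5 - 20\right) = -17766 + 0 \left(-25\right) = -17766 + 0 = -17766$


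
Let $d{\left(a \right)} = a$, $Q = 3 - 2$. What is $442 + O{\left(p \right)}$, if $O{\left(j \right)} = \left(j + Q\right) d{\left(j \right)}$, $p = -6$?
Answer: $472$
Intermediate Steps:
$Q = 1$
$O{\left(j \right)} = j \left(1 + j\right)$ ($O{\left(j \right)} = \left(j + 1\right) j = \left(1 + j\right) j = j \left(1 + j\right)$)
$442 + O{\left(p \right)} = 442 - 6 \left(1 - 6\right) = 442 - -30 = 442 + 30 = 472$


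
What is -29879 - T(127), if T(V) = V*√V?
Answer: -29879 - 127*√127 ≈ -31310.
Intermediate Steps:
T(V) = V^(3/2)
-29879 - T(127) = -29879 - 127^(3/2) = -29879 - 127*√127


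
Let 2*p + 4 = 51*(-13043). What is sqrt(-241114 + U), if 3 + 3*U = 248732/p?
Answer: I*sqrt(960213375696919539)/1995591 ≈ 491.03*I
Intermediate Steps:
p = -665197/2 (p = -2 + (51*(-13043))/2 = -2 + (1/2)*(-665193) = -2 - 665193/2 = -665197/2 ≈ -3.3260e+5)
U = -2493055/1995591 (U = -1 + (248732/(-665197/2))/3 = -1 + (248732*(-2/665197))/3 = -1 + (1/3)*(-497464/665197) = -1 - 497464/1995591 = -2493055/1995591 ≈ -1.2493)
sqrt(-241114 + U) = sqrt(-241114 - 2493055/1995591) = sqrt(-481167421429/1995591) = I*sqrt(960213375696919539)/1995591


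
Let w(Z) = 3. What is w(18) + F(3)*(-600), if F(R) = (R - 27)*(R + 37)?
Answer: 576003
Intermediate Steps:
F(R) = (-27 + R)*(37 + R)
w(18) + F(3)*(-600) = 3 + (-999 + 3**2 + 10*3)*(-600) = 3 + (-999 + 9 + 30)*(-600) = 3 - 960*(-600) = 3 + 576000 = 576003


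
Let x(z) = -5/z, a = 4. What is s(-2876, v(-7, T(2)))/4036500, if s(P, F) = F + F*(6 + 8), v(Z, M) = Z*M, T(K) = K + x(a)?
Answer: -7/358800 ≈ -1.9509e-5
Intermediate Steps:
T(K) = -5/4 + K (T(K) = K - 5/4 = -5/4 + K)
v(Z, M) = M*Z
s(P, F) = 15*F (s(P, F) = F + F*14 = F + 14*F = 15*F)
s(-2876, v(-7, T(2)))/4036500 = (15*((-5/4 + 2)*(-7)))/4036500 = (15*((3/4)*(-7)))*(1/4036500) = (15*(-21/4))*(1/4036500) = -315/4*1/4036500 = -7/358800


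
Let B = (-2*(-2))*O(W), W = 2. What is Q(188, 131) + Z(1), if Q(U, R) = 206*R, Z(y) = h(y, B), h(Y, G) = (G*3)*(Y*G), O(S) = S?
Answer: 27178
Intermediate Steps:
B = 8 (B = -2*(-2)*2 = 4*2 = 8)
h(Y, G) = 3*Y*G² (h(Y, G) = (3*G)*(G*Y) = 3*Y*G²)
Z(y) = 192*y (Z(y) = 3*y*8² = 3*y*64 = 192*y)
Q(188, 131) + Z(1) = 206*131 + 192*1 = 26986 + 192 = 27178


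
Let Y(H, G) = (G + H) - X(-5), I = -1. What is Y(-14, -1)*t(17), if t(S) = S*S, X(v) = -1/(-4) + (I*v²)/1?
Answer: 11271/4 ≈ 2817.8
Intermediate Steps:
X(v) = ¼ - v² (X(v) = -1/(-4) - v²/1 = -1*(-¼) - v²*1 = ¼ - v²)
Y(H, G) = 99/4 + G + H (Y(H, G) = (G + H) - (¼ - 1*(-5)²) = (G + H) - (¼ - 1*25) = (G + H) - (¼ - 25) = (G + H) - 1*(-99/4) = (G + H) + 99/4 = 99/4 + G + H)
t(S) = S²
Y(-14, -1)*t(17) = (99/4 - 1 - 14)*17² = (39/4)*289 = 11271/4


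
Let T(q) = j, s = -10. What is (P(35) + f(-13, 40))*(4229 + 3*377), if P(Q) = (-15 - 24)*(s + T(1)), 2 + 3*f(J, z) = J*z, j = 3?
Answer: 530640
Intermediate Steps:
T(q) = 3
f(J, z) = -⅔ + J*z/3 (f(J, z) = -⅔ + (J*z)/3 = -⅔ + J*z/3)
P(Q) = 273 (P(Q) = (-15 - 24)*(-10 + 3) = -39*(-7) = 273)
(P(35) + f(-13, 40))*(4229 + 3*377) = (273 + (-⅔ + (⅓)*(-13)*40))*(4229 + 3*377) = (273 + (-⅔ - 520/3))*(4229 + 1131) = (273 - 174)*5360 = 99*5360 = 530640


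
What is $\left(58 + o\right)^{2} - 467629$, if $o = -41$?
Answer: $-467340$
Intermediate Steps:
$\left(58 + o\right)^{2} - 467629 = \left(58 - 41\right)^{2} - 467629 = 17^{2} - 467629 = 289 - 467629 = -467340$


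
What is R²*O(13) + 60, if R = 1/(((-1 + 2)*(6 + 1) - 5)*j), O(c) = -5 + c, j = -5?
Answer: 1502/25 ≈ 60.080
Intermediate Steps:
R = -⅒ (R = 1/(((-1 + 2)*(6 + 1) - 5)*(-5)) = 1/((1*7 - 5)*(-5)) = 1/((7 - 5)*(-5)) = 1/(2*(-5)) = 1/(-10) = -⅒ ≈ -0.10000)
R²*O(13) + 60 = (-⅒)²*(-5 + 13) + 60 = (1/100)*8 + 60 = 2/25 + 60 = 1502/25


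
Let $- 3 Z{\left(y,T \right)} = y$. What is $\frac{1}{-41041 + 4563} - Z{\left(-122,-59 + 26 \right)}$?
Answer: $- \frac{4450319}{109434} \approx -40.667$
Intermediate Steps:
$Z{\left(y,T \right)} = - \frac{y}{3}$
$\frac{1}{-41041 + 4563} - Z{\left(-122,-59 + 26 \right)} = \frac{1}{-41041 + 4563} - \left(- \frac{1}{3}\right) \left(-122\right) = \frac{1}{-36478} - \frac{122}{3} = - \frac{1}{36478} - \frac{122}{3} = - \frac{4450319}{109434}$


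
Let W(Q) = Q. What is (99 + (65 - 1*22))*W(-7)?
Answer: -994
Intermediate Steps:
(99 + (65 - 1*22))*W(-7) = (99 + (65 - 1*22))*(-7) = (99 + (65 - 22))*(-7) = (99 + 43)*(-7) = 142*(-7) = -994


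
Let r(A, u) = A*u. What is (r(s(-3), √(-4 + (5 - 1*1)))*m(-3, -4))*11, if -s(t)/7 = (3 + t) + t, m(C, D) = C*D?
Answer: 0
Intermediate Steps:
s(t) = -21 - 14*t (s(t) = -7*((3 + t) + t) = -7*(3 + 2*t) = -21 - 14*t)
(r(s(-3), √(-4 + (5 - 1*1)))*m(-3, -4))*11 = (((-21 - 14*(-3))*√(-4 + (5 - 1*1)))*(-3*(-4)))*11 = (((-21 + 42)*√(-4 + (5 - 1)))*12)*11 = ((21*√(-4 + 4))*12)*11 = ((21*√0)*12)*11 = ((21*0)*12)*11 = (0*12)*11 = 0*11 = 0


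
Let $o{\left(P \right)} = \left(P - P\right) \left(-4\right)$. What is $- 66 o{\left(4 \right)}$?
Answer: $0$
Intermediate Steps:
$o{\left(P \right)} = 0$ ($o{\left(P \right)} = 0 \left(-4\right) = 0$)
$- 66 o{\left(4 \right)} = \left(-66\right) 0 = 0$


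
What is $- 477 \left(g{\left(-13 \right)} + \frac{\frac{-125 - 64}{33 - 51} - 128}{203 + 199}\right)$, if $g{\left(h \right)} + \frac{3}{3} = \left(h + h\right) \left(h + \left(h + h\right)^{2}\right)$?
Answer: $\frac{2203802169}{268} \approx 8.2231 \cdot 10^{6}$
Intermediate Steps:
$g{\left(h \right)} = -1 + 2 h \left(h + 4 h^{2}\right)$ ($g{\left(h \right)} = -1 + \left(h + h\right) \left(h + \left(h + h\right)^{2}\right) = -1 + 2 h \left(h + \left(2 h\right)^{2}\right) = -1 + 2 h \left(h + 4 h^{2}\right)$)
$- 477 \left(g{\left(-13 \right)} + \frac{\frac{-125 - 64}{33 - 51} - 128}{203 + 199}\right) = - 477 \left(\left(-1 + 2 \left(-13\right)^{2} + 8 \left(-13\right)^{3}\right) + \frac{\frac{-125 - 64}{33 - 51} - 128}{203 + 199}\right) = - 477 \left(\left(-1 + 2 \cdot 169 + 8 \left(-2197\right)\right) + \frac{- \frac{189}{-18} - 128}{402}\right) = - 477 \left(\left(-1 + 338 - 17576\right) + \left(\left(-189\right) \left(- \frac{1}{18}\right) - 128\right) \frac{1}{402}\right) = - 477 \left(-17239 + \left(\frac{21}{2} - 128\right) \frac{1}{402}\right) = - 477 \left(-17239 - \frac{235}{804}\right) = \left(-477\right) \left(- \frac{13860391}{804}\right) = \frac{2203802169}{268}$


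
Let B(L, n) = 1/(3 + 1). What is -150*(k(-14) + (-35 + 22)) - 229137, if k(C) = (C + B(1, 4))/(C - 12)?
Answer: -11817849/52 ≈ -2.2727e+5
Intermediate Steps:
B(L, n) = ¼ (B(L, n) = 1/4 = ¼)
k(C) = (¼ + C)/(-12 + C) (k(C) = (C + ¼)/(C - 12) = (¼ + C)/(-12 + C))
-150*(k(-14) + (-35 + 22)) - 229137 = -150*((¼ - 14)/(-12 - 14) + (-35 + 22)) - 229137 = -150*(-55/4/(-26) - 13) - 229137 = -150*(-1/26*(-55/4) - 13) - 229137 = -150*(55/104 - 13) - 229137 = -150*(-1297/104) - 229137 = 97275/52 - 229137 = -11817849/52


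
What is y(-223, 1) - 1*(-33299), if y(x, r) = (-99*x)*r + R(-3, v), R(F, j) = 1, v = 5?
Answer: 55377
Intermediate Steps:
y(x, r) = 1 - 99*r*x (y(x, r) = (-99*x)*r + 1 = -99*r*x + 1 = 1 - 99*r*x)
y(-223, 1) - 1*(-33299) = (1 - 99*1*(-223)) - 1*(-33299) = (1 + 22077) + 33299 = 22078 + 33299 = 55377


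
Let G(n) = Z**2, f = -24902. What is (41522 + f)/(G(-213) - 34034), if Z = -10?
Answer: -8310/16967 ≈ -0.48977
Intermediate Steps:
G(n) = 100 (G(n) = (-10)**2 = 100)
(41522 + f)/(G(-213) - 34034) = (41522 - 24902)/(100 - 34034) = 16620/(-33934) = 16620*(-1/33934) = -8310/16967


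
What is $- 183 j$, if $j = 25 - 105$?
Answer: $14640$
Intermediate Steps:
$j = -80$ ($j = 25 - 105 = -80$)
$- 183 j = \left(-183\right) \left(-80\right) = 14640$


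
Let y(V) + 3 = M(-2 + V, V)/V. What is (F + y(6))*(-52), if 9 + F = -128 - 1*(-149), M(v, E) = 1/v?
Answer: -2821/6 ≈ -470.17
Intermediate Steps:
y(V) = -3 + 1/(V*(-2 + V)) (y(V) = -3 + 1/((-2 + V)*V) = -3 + 1/(V*(-2 + V)))
F = 12 (F = -9 + (-128 - 1*(-149)) = -9 + (-128 + 149) = -9 + 21 = 12)
(F + y(6))*(-52) = (12 + (-3 + 1/(6*(-2 + 6))))*(-52) = (12 + (-3 + (⅙)/4))*(-52) = (12 + (-3 + (⅙)*(¼)))*(-52) = (12 + (-3 + 1/24))*(-52) = (12 - 71/24)*(-52) = (217/24)*(-52) = -2821/6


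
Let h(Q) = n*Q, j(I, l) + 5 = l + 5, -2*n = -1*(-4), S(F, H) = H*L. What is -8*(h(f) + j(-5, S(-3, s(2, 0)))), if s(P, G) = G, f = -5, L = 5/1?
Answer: -80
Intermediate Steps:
L = 5 (L = 5*1 = 5)
S(F, H) = 5*H (S(F, H) = H*5 = 5*H)
n = -2 (n = -(-1)*(-4)/2 = -½*4 = -2)
j(I, l) = l (j(I, l) = -5 + (l + 5) = -5 + (5 + l) = l)
h(Q) = -2*Q
-8*(h(f) + j(-5, S(-3, s(2, 0)))) = -8*(-2*(-5) + 5*0) = -8*(10 + 0) = -8*10 = -80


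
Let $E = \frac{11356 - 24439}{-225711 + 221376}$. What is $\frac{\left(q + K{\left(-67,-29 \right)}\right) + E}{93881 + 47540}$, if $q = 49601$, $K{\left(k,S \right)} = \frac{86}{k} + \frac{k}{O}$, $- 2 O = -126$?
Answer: $\frac{302537703511}{862575469245} \approx 0.35074$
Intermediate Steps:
$O = 63$ ($O = \left(- \frac{1}{2}\right) \left(-126\right) = 63$)
$E = \frac{4361}{1445}$ ($E = - \frac{13083}{-4335} = \left(-13083\right) \left(- \frac{1}{4335}\right) = \frac{4361}{1445} \approx 3.018$)
$K{\left(k,S \right)} = \frac{86}{k} + \frac{k}{63}$
$\frac{\left(q + K{\left(-67,-29 \right)}\right) + E}{93881 + 47540} = \frac{\left(49601 + \left(\frac{86}{-67} + \frac{1}{63} \left(-67\right)\right)\right) + \frac{4361}{1445}}{93881 + 47540} = \frac{\left(49601 + \left(86 \left(- \frac{1}{67}\right) - \frac{67}{63}\right)\right) + \frac{4361}{1445}}{141421} = \left(\left(49601 - \frac{9907}{4221}\right) + \frac{4361}{1445}\right) \frac{1}{141421} = \left(\frac{209355914}{4221} + \frac{4361}{1445}\right) \frac{1}{141421} = \frac{302537703511}{6099345} \cdot \frac{1}{141421} = \frac{302537703511}{862575469245}$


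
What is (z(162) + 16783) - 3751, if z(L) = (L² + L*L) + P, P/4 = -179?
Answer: 64804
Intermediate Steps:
P = -716 (P = 4*(-179) = -716)
z(L) = -716 + 2*L² (z(L) = (L² + L*L) - 716 = (L² + L²) - 716 = 2*L² - 716 = -716 + 2*L²)
(z(162) + 16783) - 3751 = ((-716 + 2*162²) + 16783) - 3751 = ((-716 + 2*26244) + 16783) - 3751 = ((-716 + 52488) + 16783) - 3751 = (51772 + 16783) - 3751 = 68555 - 3751 = 64804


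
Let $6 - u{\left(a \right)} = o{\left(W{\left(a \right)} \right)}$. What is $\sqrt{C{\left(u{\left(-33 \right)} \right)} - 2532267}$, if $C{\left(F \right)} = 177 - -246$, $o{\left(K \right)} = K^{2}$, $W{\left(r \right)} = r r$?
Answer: $6 i \sqrt{70329} \approx 1591.2 i$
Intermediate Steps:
$W{\left(r \right)} = r^{2}$
$u{\left(a \right)} = 6 - a^{4}$ ($u{\left(a \right)} = 6 - \left(a^{2}\right)^{2} = 6 - a^{4}$)
$C{\left(F \right)} = 423$ ($C{\left(F \right)} = 177 + 246 = 423$)
$\sqrt{C{\left(u{\left(-33 \right)} \right)} - 2532267} = \sqrt{423 - 2532267} = \sqrt{-2531844} = 6 i \sqrt{70329}$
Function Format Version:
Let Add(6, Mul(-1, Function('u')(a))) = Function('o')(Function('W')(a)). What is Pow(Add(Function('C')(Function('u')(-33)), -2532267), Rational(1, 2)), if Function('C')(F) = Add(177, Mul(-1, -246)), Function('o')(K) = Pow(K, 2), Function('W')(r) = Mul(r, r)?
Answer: Mul(6, I, Pow(70329, Rational(1, 2))) ≈ Mul(1591.2, I)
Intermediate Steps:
Function('W')(r) = Pow(r, 2)
Function('u')(a) = Add(6, Mul(-1, Pow(a, 4))) (Function('u')(a) = Add(6, Mul(-1, Pow(Pow(a, 2), 2))) = Add(6, Mul(-1, Pow(a, 4))))
Function('C')(F) = 423 (Function('C')(F) = Add(177, 246) = 423)
Pow(Add(Function('C')(Function('u')(-33)), -2532267), Rational(1, 2)) = Pow(Add(423, -2532267), Rational(1, 2)) = Pow(-2531844, Rational(1, 2)) = Mul(6, I, Pow(70329, Rational(1, 2)))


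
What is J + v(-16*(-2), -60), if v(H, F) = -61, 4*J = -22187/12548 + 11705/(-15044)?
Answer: -2908815681/47193028 ≈ -61.637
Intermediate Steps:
J = -30040973/47193028 (J = (-22187/12548 + 11705/(-15044))/4 = (-22187*1/12548 + 11705*(-1/15044))/4 = (-22187/12548 - 11705/15044)/4 = (¼)*(-30040973/11798257) = -30040973/47193028 ≈ -0.63656)
J + v(-16*(-2), -60) = -30040973/47193028 - 61 = -2908815681/47193028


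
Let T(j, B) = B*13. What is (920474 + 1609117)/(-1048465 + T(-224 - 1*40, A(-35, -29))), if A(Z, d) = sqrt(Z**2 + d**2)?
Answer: -2652187627815/1099278507071 - 32884683*sqrt(2066)/1099278507071 ≈ -2.4140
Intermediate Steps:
T(j, B) = 13*B
(920474 + 1609117)/(-1048465 + T(-224 - 1*40, A(-35, -29))) = (920474 + 1609117)/(-1048465 + 13*sqrt((-35)**2 + (-29)**2)) = 2529591/(-1048465 + 13*sqrt(1225 + 841)) = 2529591/(-1048465 + 13*sqrt(2066))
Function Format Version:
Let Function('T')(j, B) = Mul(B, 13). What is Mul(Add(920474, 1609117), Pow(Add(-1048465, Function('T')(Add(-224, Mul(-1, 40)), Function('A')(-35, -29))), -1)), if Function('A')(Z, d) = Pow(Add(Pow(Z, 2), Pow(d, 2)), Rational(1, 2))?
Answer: Add(Rational(-2652187627815, 1099278507071), Mul(Rational(-32884683, 1099278507071), Pow(2066, Rational(1, 2)))) ≈ -2.4140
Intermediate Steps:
Function('T')(j, B) = Mul(13, B)
Mul(Add(920474, 1609117), Pow(Add(-1048465, Function('T')(Add(-224, Mul(-1, 40)), Function('A')(-35, -29))), -1)) = Mul(Add(920474, 1609117), Pow(Add(-1048465, Mul(13, Pow(Add(Pow(-35, 2), Pow(-29, 2)), Rational(1, 2)))), -1)) = Mul(2529591, Pow(Add(-1048465, Mul(13, Pow(Add(1225, 841), Rational(1, 2)))), -1)) = Mul(2529591, Pow(Add(-1048465, Mul(13, Pow(2066, Rational(1, 2)))), -1))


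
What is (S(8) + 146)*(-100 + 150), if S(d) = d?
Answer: 7700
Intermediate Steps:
(S(8) + 146)*(-100 + 150) = (8 + 146)*(-100 + 150) = 154*50 = 7700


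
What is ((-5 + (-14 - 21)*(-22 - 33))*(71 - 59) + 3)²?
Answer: 530979849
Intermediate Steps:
((-5 + (-14 - 21)*(-22 - 33))*(71 - 59) + 3)² = ((-5 - 35*(-55))*12 + 3)² = ((-5 + 1925)*12 + 3)² = (1920*12 + 3)² = (23040 + 3)² = 23043² = 530979849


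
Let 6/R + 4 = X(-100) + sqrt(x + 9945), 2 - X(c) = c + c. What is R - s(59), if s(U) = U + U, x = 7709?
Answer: -1270856/10775 - 3*sqrt(17654)/10775 ≈ -117.98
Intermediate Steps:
X(c) = 2 - 2*c (X(c) = 2 - (c + c) = 2 - 2*c)
s(U) = 2*U
R = 6/(198 + sqrt(17654)) (R = 6/(-4 + ((2 - 2*(-100)) + sqrt(7709 + 9945))) = 6/(-4 + ((2 + 200) + sqrt(17654))) = 6/(-4 + (202 + sqrt(17654))) = 6/(198 + sqrt(17654)) ≈ 0.018134)
R - s(59) = (594/10775 - 3*sqrt(17654)/10775) - 2*59 = (594/10775 - 3*sqrt(17654)/10775) - 1*118 = (594/10775 - 3*sqrt(17654)/10775) - 118 = -1270856/10775 - 3*sqrt(17654)/10775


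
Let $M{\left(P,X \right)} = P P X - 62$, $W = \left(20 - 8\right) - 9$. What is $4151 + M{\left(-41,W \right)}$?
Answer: $9132$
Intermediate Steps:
$W = 3$ ($W = 12 - 9 = 3$)
$M{\left(P,X \right)} = -62 + X P^{2}$ ($M{\left(P,X \right)} = P^{2} X - 62 = X P^{2} - 62 = -62 + X P^{2}$)
$4151 + M{\left(-41,W \right)} = 4151 - \left(62 - 3 \left(-41\right)^{2}\right) = 4151 + \left(-62 + 3 \cdot 1681\right) = 4151 + \left(-62 + 5043\right) = 4151 + 4981 = 9132$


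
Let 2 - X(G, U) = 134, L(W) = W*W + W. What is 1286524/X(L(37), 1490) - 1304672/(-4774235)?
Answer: -1535498923109/157549755 ≈ -9746.1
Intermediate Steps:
L(W) = W + W**2 (L(W) = W**2 + W = W + W**2)
X(G, U) = -132 (X(G, U) = 2 - 1*134 = 2 - 134 = -132)
1286524/X(L(37), 1490) - 1304672/(-4774235) = 1286524/(-132) - 1304672/(-4774235) = 1286524*(-1/132) - 1304672*(-1/4774235) = -321631/33 + 1304672/4774235 = -1535498923109/157549755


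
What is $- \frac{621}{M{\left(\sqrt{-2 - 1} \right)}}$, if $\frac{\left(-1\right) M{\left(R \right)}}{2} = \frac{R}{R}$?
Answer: $\frac{621}{2} \approx 310.5$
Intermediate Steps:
$M{\left(R \right)} = -2$ ($M{\left(R \right)} = - 2 \frac{R}{R} = \left(-2\right) 1 = -2$)
$- \frac{621}{M{\left(\sqrt{-2 - 1} \right)}} = - \frac{621}{-2} = \left(-621\right) \left(- \frac{1}{2}\right) = \frac{621}{2}$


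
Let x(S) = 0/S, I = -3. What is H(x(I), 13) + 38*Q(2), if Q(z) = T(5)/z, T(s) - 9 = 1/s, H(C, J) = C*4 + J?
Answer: 939/5 ≈ 187.80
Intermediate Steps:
x(S) = 0
H(C, J) = J + 4*C (H(C, J) = 4*C + J = J + 4*C)
T(s) = 9 + 1/s
Q(z) = 46/(5*z) (Q(z) = (9 + 1/5)/z = (9 + ⅕)/z = 46/(5*z))
H(x(I), 13) + 38*Q(2) = (13 + 4*0) + 38*((46/5)/2) = (13 + 0) + 38*((46/5)*(½)) = 13 + 38*(23/5) = 13 + 874/5 = 939/5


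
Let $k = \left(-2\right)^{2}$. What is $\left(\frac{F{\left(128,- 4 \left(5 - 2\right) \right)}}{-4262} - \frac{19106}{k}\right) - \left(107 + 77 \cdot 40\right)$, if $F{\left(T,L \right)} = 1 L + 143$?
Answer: $- \frac{16970284}{2131} \approx -7963.5$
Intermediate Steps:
$F{\left(T,L \right)} = 143 + L$ ($F{\left(T,L \right)} = L + 143 = 143 + L$)
$k = 4$
$\left(\frac{F{\left(128,- 4 \left(5 - 2\right) \right)}}{-4262} - \frac{19106}{k}\right) - \left(107 + 77 \cdot 40\right) = \left(\frac{143 - 4 \left(5 - 2\right)}{-4262} - \frac{19106}{4}\right) - \left(107 + 77 \cdot 40\right) = \left(\left(143 - 12\right) \left(- \frac{1}{4262}\right) - \frac{9553}{2}\right) - \left(107 + 3080\right) = \left(\left(143 - 12\right) \left(- \frac{1}{4262}\right) - \frac{9553}{2}\right) - 3187 = \left(131 \left(- \frac{1}{4262}\right) - \frac{9553}{2}\right) - 3187 = \left(- \frac{131}{4262} - \frac{9553}{2}\right) - 3187 = - \frac{10178787}{2131} - 3187 = - \frac{16970284}{2131}$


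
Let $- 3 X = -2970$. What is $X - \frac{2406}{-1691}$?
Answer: $\frac{1676496}{1691} \approx 991.42$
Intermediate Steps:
$X = 990$ ($X = \left(- \frac{1}{3}\right) \left(-2970\right) = 990$)
$X - \frac{2406}{-1691} = 990 - \frac{2406}{-1691} = 990 - - \frac{2406}{1691} = 990 + \frac{2406}{1691} = \frac{1676496}{1691}$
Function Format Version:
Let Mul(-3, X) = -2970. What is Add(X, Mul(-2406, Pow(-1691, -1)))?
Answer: Rational(1676496, 1691) ≈ 991.42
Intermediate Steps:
X = 990 (X = Mul(Rational(-1, 3), -2970) = 990)
Add(X, Mul(-2406, Pow(-1691, -1))) = Add(990, Mul(-2406, Pow(-1691, -1))) = Add(990, Mul(-2406, Rational(-1, 1691))) = Add(990, Rational(2406, 1691)) = Rational(1676496, 1691)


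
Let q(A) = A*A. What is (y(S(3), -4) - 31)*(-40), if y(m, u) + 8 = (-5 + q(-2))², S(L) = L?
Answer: 1520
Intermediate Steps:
q(A) = A²
y(m, u) = -7 (y(m, u) = -8 + (-5 + (-2)²)² = -8 + (-5 + 4)² = -8 + (-1)² = -8 + 1 = -7)
(y(S(3), -4) - 31)*(-40) = (-7 - 31)*(-40) = -38*(-40) = 1520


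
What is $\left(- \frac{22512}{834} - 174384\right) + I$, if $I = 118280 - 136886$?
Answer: $- \frac{26829362}{139} \approx -1.9302 \cdot 10^{5}$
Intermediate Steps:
$I = -18606$ ($I = 118280 - 136886 = -18606$)
$\left(- \frac{22512}{834} - 174384\right) + I = \left(- \frac{22512}{834} - 174384\right) - 18606 = \left(\left(-22512\right) \frac{1}{834} - 174384\right) - 18606 = \left(- \frac{3752}{139} - 174384\right) - 18606 = - \frac{24243128}{139} - 18606 = - \frac{26829362}{139}$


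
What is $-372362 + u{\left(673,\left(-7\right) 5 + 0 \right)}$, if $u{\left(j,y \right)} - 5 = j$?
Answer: $-371684$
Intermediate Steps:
$u{\left(j,y \right)} = 5 + j$
$-372362 + u{\left(673,\left(-7\right) 5 + 0 \right)} = -372362 + \left(5 + 673\right) = -372362 + 678 = -371684$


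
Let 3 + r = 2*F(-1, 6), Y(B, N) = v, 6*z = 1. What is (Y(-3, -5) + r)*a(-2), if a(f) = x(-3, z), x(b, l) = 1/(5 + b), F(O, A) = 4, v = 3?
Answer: 4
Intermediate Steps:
z = ⅙ (z = (⅙)*1 = ⅙ ≈ 0.16667)
Y(B, N) = 3
r = 5 (r = -3 + 2*4 = -3 + 8 = 5)
a(f) = ½ (a(f) = 1/(5 - 3) = 1/2 = ½)
(Y(-3, -5) + r)*a(-2) = (3 + 5)*(½) = 8*(½) = 4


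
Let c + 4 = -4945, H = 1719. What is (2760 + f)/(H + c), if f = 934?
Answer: -1847/1615 ≈ -1.1437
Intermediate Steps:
c = -4949 (c = -4 - 4945 = -4949)
(2760 + f)/(H + c) = (2760 + 934)/(1719 - 4949) = 3694/(-3230) = 3694*(-1/3230) = -1847/1615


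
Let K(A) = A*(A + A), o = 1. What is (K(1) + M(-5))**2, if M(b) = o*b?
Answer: 9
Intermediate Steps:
K(A) = 2*A**2 (K(A) = A*(2*A) = 2*A**2)
M(b) = b (M(b) = 1*b = b)
(K(1) + M(-5))**2 = (2*1**2 - 5)**2 = (2*1 - 5)**2 = (2 - 5)**2 = (-3)**2 = 9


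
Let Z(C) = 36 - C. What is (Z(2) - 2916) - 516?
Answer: -3398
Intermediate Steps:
(Z(2) - 2916) - 516 = ((36 - 1*2) - 2916) - 516 = ((36 - 2) - 2916) - 516 = (34 - 2916) - 516 = -2882 - 516 = -3398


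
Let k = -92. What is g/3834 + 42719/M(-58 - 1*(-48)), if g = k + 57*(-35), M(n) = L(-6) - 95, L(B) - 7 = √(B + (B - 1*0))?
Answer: -3607308905/7434126 - 42719*I*√3/3878 ≈ -485.24 - 19.08*I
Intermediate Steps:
L(B) = 7 + √2*√B (L(B) = 7 + √(B + (B - 1*0)) = 7 + √(B + (B + 0)) = 7 + √(B + B) = 7 + √(2*B) = 7 + √2*√B)
M(n) = -88 + 2*I*√3 (M(n) = (7 + √2*√(-6)) - 95 = (7 + √2*(I*√6)) - 95 = (7 + 2*I*√3) - 95 = -88 + 2*I*√3)
g = -2087 (g = -92 + 57*(-35) = -92 - 1995 = -2087)
g/3834 + 42719/M(-58 - 1*(-48)) = -2087/3834 + 42719/(-88 + 2*I*√3)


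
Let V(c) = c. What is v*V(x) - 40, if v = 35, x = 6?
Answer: 170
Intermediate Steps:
v*V(x) - 40 = 35*6 - 40 = 210 - 40 = 170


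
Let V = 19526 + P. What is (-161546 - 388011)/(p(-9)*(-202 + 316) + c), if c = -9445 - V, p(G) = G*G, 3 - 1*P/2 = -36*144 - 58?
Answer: 549557/30227 ≈ 18.181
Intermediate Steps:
P = 10490 (P = 6 - 2*(-36*144 - 58) = 6 - 2*(-5184 - 58) = 6 - 2*(-5242) = 6 + 10484 = 10490)
p(G) = G²
V = 30016 (V = 19526 + 10490 = 30016)
c = -39461 (c = -9445 - 1*30016 = -9445 - 30016 = -39461)
(-161546 - 388011)/(p(-9)*(-202 + 316) + c) = (-161546 - 388011)/((-9)²*(-202 + 316) - 39461) = -549557/(81*114 - 39461) = -549557/(9234 - 39461) = -549557/(-30227) = -549557*(-1/30227) = 549557/30227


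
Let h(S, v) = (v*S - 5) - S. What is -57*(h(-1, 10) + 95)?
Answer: -4617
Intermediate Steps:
h(S, v) = -5 - S + S*v (h(S, v) = (S*v - 5) - S = (-5 + S*v) - S = -5 - S + S*v)
-57*(h(-1, 10) + 95) = -57*((-5 - 1*(-1) - 1*10) + 95) = -57*((-5 + 1 - 10) + 95) = -57*(-14 + 95) = -57*81 = -4617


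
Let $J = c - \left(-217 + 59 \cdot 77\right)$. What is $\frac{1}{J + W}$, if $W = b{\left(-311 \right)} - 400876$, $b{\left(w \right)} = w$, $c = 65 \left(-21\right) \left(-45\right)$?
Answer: $- \frac{1}{344088} \approx -2.9062 \cdot 10^{-6}$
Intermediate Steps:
$c = 61425$ ($c = \left(-1365\right) \left(-45\right) = 61425$)
$J = 57099$ ($J = 61425 - \left(-217 + 59 \cdot 77\right) = 61425 - \left(-217 + 4543\right) = 61425 - 4326 = 57099$)
$W = -401187$ ($W = -311 - 400876 = -401187$)
$\frac{1}{J + W} = \frac{1}{57099 - 401187} = \frac{1}{-344088} = - \frac{1}{344088}$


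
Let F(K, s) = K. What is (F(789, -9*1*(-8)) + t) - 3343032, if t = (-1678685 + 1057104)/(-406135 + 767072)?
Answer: -1206339783272/360937 ≈ -3.3422e+6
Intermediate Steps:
t = -621581/360937 ≈ -1.7221
(F(789, -9*1*(-8)) + t) - 3343032 = (789 - 621581/360937) - 3343032 = 284157712/360937 - 3343032 = -1206339783272/360937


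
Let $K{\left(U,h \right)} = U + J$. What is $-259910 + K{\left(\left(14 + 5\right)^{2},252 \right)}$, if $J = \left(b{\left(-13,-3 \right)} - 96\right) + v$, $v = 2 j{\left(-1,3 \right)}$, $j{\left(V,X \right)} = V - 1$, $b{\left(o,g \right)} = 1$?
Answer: $-259648$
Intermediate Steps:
$j{\left(V,X \right)} = -1 + V$
$v = -4$ ($v = 2 \left(-1 - 1\right) = 2 \left(-2\right) = -4$)
$J = -99$ ($J = \left(1 - 96\right) - 4 = -95 - 4 = -99$)
$K{\left(U,h \right)} = -99 + U$ ($K{\left(U,h \right)} = U - 99 = -99 + U$)
$-259910 + K{\left(\left(14 + 5\right)^{2},252 \right)} = -259910 - \left(99 - \left(14 + 5\right)^{2}\right) = -259910 - \left(99 - 19^{2}\right) = -259910 + \left(-99 + 361\right) = -259910 + 262 = -259648$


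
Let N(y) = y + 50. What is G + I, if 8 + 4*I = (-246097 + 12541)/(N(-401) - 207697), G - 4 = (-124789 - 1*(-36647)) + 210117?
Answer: 25377129285/208048 ≈ 1.2198e+5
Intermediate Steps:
G = 121979 (G = 4 + ((-124789 - 1*(-36647)) + 210117) = 4 + ((-124789 + 36647) + 210117) = 4 + (-88142 + 210117) = 4 + 121975 = 121979)
N(y) = 50 + y
I = -357707/208048 (I = -2 + ((-246097 + 12541)/((50 - 401) - 207697))/4 = -2 + (-233556/(-351 - 207697))/4 = -2 + (-233556/(-208048))/4 = -2 + (-233556*(-1/208048))/4 = -2 + (¼)*(58389/52012) = -2 + 58389/208048 = -357707/208048 ≈ -1.7193)
G + I = 121979 - 357707/208048 = 25377129285/208048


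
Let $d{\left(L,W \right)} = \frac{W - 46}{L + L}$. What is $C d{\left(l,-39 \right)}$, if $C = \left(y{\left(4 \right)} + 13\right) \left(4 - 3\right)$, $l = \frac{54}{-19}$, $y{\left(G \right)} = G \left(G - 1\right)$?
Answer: $\frac{40375}{108} \approx 373.84$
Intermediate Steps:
$y{\left(G \right)} = G \left(-1 + G\right)$
$l = - \frac{54}{19}$ ($l = 54 \left(- \frac{1}{19}\right) = - \frac{54}{19} \approx -2.8421$)
$d{\left(L,W \right)} = \frac{-46 + W}{2 L}$
$C = 25$ ($C = \left(4 \left(-1 + 4\right) + 13\right) \left(4 - 3\right) = \left(4 \cdot 3 + 13\right) 1 = \left(12 + 13\right) 1 = 25 \cdot 1 = 25$)
$C d{\left(l,-39 \right)} = 25 \frac{-46 - 39}{2 \left(- \frac{54}{19}\right)} = 25 \cdot \frac{1}{2} \left(- \frac{19}{54}\right) \left(-85\right) = 25 \cdot \frac{1615}{108} = \frac{40375}{108}$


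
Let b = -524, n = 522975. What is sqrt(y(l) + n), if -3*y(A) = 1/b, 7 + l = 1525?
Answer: sqrt(323091863493)/786 ≈ 723.17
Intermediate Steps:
l = 1518 (l = -7 + 1525 = 1518)
y(A) = 1/1572 (y(A) = -1/3/(-524) = -1/3*(-1/524) = 1/1572)
sqrt(y(l) + n) = sqrt(1/1572 + 522975) = sqrt(822116701/1572) = sqrt(323091863493)/786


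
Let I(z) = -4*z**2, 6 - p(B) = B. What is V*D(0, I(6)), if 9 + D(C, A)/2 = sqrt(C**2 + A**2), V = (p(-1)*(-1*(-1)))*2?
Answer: 3780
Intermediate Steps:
p(B) = 6 - B
V = 14 (V = ((6 - 1*(-1))*(-1*(-1)))*2 = ((6 + 1)*1)*2 = (7*1)*2 = 7*2 = 14)
D(C, A) = -18 + 2*sqrt(A**2 + C**2) (D(C, A) = -18 + 2*sqrt(C**2 + A**2) = -18 + 2*sqrt(A**2 + C**2))
V*D(0, I(6)) = 14*(-18 + 2*sqrt((-4*6**2)**2 + 0**2)) = 14*(-18 + 2*sqrt((-4*36)**2 + 0)) = 14*(-18 + 2*sqrt((-144)**2 + 0)) = 14*(-18 + 2*sqrt(20736 + 0)) = 14*(-18 + 2*sqrt(20736)) = 14*(-18 + 2*144) = 14*(-18 + 288) = 14*270 = 3780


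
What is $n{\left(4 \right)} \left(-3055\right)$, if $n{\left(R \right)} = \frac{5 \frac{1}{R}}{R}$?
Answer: $- \frac{15275}{16} \approx -954.69$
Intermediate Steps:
$n{\left(R \right)} = \frac{5}{R^{2}}$
$n{\left(4 \right)} \left(-3055\right) = \frac{5}{16} \left(-3055\right) = - \frac{15275}{16}$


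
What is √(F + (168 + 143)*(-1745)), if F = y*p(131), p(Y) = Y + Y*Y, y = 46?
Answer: √252737 ≈ 502.73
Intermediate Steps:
p(Y) = Y + Y²
F = 795432 (F = 46*(131*(1 + 131)) = 46*(131*132) = 46*17292 = 795432)
√(F + (168 + 143)*(-1745)) = √(795432 + (168 + 143)*(-1745)) = √(795432 + 311*(-1745)) = √(795432 - 542695) = √252737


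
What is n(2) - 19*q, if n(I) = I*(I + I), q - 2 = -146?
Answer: 2744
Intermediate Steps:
q = -144 (q = 2 - 146 = -144)
n(I) = 2*I² (n(I) = I*(2*I) = 2*I²)
n(2) - 19*q = 2*2² - 19*(-144) = 2*4 + 2736 = 8 + 2736 = 2744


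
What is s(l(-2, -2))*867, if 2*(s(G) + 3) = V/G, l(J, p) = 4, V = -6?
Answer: -13005/4 ≈ -3251.3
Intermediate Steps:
s(G) = -3 - 3/G (s(G) = -3 + (-6/G)/2 = -3 - 3/G)
s(l(-2, -2))*867 = (-3 - 3/4)*867 = (-3 - 3*¼)*867 = (-3 - ¾)*867 = -15/4*867 = -13005/4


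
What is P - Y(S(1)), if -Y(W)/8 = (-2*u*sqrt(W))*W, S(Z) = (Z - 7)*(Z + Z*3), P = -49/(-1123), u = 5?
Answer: 49/1123 + 3840*I*sqrt(6) ≈ 0.043633 + 9406.0*I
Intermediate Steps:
P = 49/1123 (P = -49*(-1/1123) = 49/1123 ≈ 0.043633)
S(Z) = 4*Z*(-7 + Z) (S(Z) = (-7 + Z)*(Z + 3*Z) = (-7 + Z)*(4*Z) = 4*Z*(-7 + Z))
Y(W) = 80*W**(3/2) (Y(W) = -8*(-10*sqrt(W))*W = -(-80)*W**(3/2) = 80*W**(3/2))
P - Y(S(1)) = 49/1123 - 80*(4*1*(-7 + 1))**(3/2) = 49/1123 - 80*(4*1*(-6))**(3/2) = 49/1123 - 80*(-24)**(3/2) = 49/1123 - 80*(-48*I*sqrt(6)) = 49/1123 - (-3840)*I*sqrt(6) = 49/1123 + 3840*I*sqrt(6)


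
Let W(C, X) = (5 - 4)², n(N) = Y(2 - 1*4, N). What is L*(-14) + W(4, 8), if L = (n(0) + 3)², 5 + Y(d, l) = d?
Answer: -223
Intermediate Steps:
Y(d, l) = -5 + d
n(N) = -7 (n(N) = -5 + (2 - 1*4) = -5 + (2 - 4) = -5 - 2 = -7)
W(C, X) = 1 (W(C, X) = 1² = 1)
L = 16 (L = (-7 + 3)² = (-4)² = 16)
L*(-14) + W(4, 8) = 16*(-14) + 1 = -224 + 1 = -223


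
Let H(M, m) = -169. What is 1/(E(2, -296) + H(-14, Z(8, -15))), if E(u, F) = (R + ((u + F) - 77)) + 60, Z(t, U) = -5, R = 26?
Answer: -1/454 ≈ -0.0022026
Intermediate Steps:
E(u, F) = 9 + F + u (E(u, F) = (26 + ((u + F) - 77)) + 60 = (26 + ((F + u) - 77)) + 60 = (26 + (-77 + F + u)) + 60 = (-51 + F + u) + 60 = 9 + F + u)
1/(E(2, -296) + H(-14, Z(8, -15))) = 1/((9 - 296 + 2) - 169) = 1/(-285 - 169) = 1/(-454) = -1/454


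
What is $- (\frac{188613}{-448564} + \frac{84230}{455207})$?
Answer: $\frac{48075412171}{204189472748} \approx 0.23545$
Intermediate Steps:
$- (\frac{188613}{-448564} + \frac{84230}{455207}) = - (188613 \left(- \frac{1}{448564}\right) + 84230 \cdot \frac{1}{455207}) = - (- \frac{188613}{448564} + \frac{84230}{455207}) = \left(-1\right) \left(- \frac{48075412171}{204189472748}\right) = \frac{48075412171}{204189472748}$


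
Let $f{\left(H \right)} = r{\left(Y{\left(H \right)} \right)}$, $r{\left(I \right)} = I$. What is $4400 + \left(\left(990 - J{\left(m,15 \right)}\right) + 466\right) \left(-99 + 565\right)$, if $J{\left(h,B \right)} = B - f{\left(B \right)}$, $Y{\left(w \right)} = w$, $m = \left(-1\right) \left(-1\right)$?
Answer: $682896$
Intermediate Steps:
$m = 1$
$f{\left(H \right)} = H$
$J{\left(h,B \right)} = 0$ ($J{\left(h,B \right)} = B - B = 0$)
$4400 + \left(\left(990 - J{\left(m,15 \right)}\right) + 466\right) \left(-99 + 565\right) = 4400 + \left(\left(990 - 0\right) + 466\right) \left(-99 + 565\right) = 4400 + \left(\left(990 + 0\right) + 466\right) 466 = 4400 + \left(990 + 466\right) 466 = 4400 + 1456 \cdot 466 = 4400 + 678496 = 682896$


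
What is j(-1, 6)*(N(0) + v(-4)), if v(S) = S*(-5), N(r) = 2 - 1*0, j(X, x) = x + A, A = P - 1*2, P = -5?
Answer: -22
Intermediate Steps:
A = -7 (A = -5 - 1*2 = -5 - 2 = -7)
j(X, x) = -7 + x (j(X, x) = x - 7 = -7 + x)
N(r) = 2 (N(r) = 2 + 0 = 2)
v(S) = -5*S
j(-1, 6)*(N(0) + v(-4)) = (-7 + 6)*(2 - 5*(-4)) = -(2 + 20) = -1*22 = -22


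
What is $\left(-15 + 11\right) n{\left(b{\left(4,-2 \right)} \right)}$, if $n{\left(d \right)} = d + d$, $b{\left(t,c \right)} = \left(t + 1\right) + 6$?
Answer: $-88$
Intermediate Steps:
$b{\left(t,c \right)} = 7 + t$ ($b{\left(t,c \right)} = \left(1 + t\right) + 6 = 7 + t$)
$n{\left(d \right)} = 2 d$
$\left(-15 + 11\right) n{\left(b{\left(4,-2 \right)} \right)} = \left(-15 + 11\right) 2 \left(7 + 4\right) = - 4 \cdot 2 \cdot 11 = \left(-4\right) 22 = -88$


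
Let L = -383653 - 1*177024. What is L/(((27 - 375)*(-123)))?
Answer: -560677/42804 ≈ -13.099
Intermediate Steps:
L = -560677 (L = -383653 - 177024 = -560677)
L/(((27 - 375)*(-123))) = -560677*(-1/(123*(27 - 375))) = -560677/((-348*(-123))) = -560677/42804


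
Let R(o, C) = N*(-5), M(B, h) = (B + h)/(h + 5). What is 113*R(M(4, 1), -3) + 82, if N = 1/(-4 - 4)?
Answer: 1221/8 ≈ 152.63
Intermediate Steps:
M(B, h) = (B + h)/(5 + h)
N = -1/8 (N = 1/(-8) = -1/8 ≈ -0.12500)
R(o, C) = 5/8 (R(o, C) = -1/8*(-5) = 5/8)
113*R(M(4, 1), -3) + 82 = 113*(5/8) + 82 = 565/8 + 82 = 1221/8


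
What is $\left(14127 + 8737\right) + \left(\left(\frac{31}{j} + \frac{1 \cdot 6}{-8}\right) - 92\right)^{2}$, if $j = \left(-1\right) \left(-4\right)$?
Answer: $30089$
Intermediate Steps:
$j = 4$
$\left(14127 + 8737\right) + \left(\left(\frac{31}{j} + \frac{1 \cdot 6}{-8}\right) - 92\right)^{2} = \left(14127 + 8737\right) + \left(\left(\frac{31}{4} + \frac{1 \cdot 6}{-8}\right) - 92\right)^{2} = 22864 + \left(\left(31 \cdot \frac{1}{4} + 6 \left(- \frac{1}{8}\right)\right) - 92\right)^{2} = 22864 + \left(\left(\frac{31}{4} - \frac{3}{4}\right) - 92\right)^{2} = 22864 + \left(7 - 92\right)^{2} = 22864 + \left(-85\right)^{2} = 22864 + 7225 = 30089$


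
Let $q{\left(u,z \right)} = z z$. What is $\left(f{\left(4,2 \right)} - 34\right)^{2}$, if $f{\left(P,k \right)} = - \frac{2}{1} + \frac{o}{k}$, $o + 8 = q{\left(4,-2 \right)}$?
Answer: $1444$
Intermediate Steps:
$q{\left(u,z \right)} = z^{2}$
$o = -4$ ($o = -8 + \left(-2\right)^{2} = -8 + 4 = -4$)
$f{\left(P,k \right)} = -2 - \frac{4}{k}$ ($f{\left(P,k \right)} = - \frac{2}{1} - \frac{4}{k} = \left(-2\right) 1 - \frac{4}{k} = -2 - \frac{4}{k}$)
$\left(f{\left(4,2 \right)} - 34\right)^{2} = \left(\left(-2 - \frac{4}{2}\right) - 34\right)^{2} = \left(\left(-2 - 2\right) - 34\right)^{2} = \left(-4 - 34\right)^{2} = \left(-38\right)^{2} = 1444$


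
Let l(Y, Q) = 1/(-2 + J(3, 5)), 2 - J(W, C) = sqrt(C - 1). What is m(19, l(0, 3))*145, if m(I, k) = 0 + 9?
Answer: 1305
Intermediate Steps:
J(W, C) = 2 - sqrt(-1 + C) (J(W, C) = 2 - sqrt(C - 1) = 2 - sqrt(-1 + C))
l(Y, Q) = -1/2 (l(Y, Q) = 1/(-2 + (2 - sqrt(-1 + 5))) = 1/(-2 + (2 - sqrt(4))) = 1/(-2 + (2 - 1*2)) = 1/(-2 + (2 - 2)) = 1/(-2 + 0) = 1/(-2) = -1/2)
m(I, k) = 9
m(19, l(0, 3))*145 = 9*145 = 1305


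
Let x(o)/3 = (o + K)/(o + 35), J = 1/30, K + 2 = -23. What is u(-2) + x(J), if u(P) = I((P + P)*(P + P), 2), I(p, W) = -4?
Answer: -6451/1051 ≈ -6.1380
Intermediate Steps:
K = -25 (K = -2 - 23 = -25)
u(P) = -4
J = 1/30 ≈ 0.033333
x(o) = 3*(-25 + o)/(35 + o) (x(o) = 3*((o - 25)/(o + 35)) = 3*((-25 + o)/(35 + o)) = 3*(-25 + o)/(35 + o))
u(-2) + x(J) = -4 + 3*(-25 + 1/30)/(35 + 1/30) = -4 + 3*(-749/30)/(1051/30) = -4 + 3*(30/1051)*(-749/30) = -4 - 2247/1051 = -6451/1051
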